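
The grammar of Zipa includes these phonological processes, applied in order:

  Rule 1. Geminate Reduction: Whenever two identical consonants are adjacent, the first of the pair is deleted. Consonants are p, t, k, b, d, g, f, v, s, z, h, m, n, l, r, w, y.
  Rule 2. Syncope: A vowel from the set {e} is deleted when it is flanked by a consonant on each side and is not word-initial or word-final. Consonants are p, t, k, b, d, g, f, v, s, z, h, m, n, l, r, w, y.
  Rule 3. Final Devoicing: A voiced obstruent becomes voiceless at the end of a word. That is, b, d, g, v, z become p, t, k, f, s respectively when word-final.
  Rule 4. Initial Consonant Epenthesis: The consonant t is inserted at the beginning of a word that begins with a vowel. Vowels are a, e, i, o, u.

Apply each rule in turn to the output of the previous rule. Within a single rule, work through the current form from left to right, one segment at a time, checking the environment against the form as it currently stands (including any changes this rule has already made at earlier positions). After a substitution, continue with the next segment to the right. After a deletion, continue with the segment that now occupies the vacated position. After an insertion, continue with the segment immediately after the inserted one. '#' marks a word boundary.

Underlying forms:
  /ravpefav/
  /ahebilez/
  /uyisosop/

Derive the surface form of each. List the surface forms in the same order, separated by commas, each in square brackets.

[ravpfaf], [tahbils], [tuyisosop]

/ravpefav/:
  Rule 1 Geminate Reduction: no change — [ravpefav]
  Rule 2 Syncope: [ravpefav] → [ravpfav]
  Rule 3 Final Devoicing: [ravpfav] → [ravpfaf]
  Rule 4 Initial Consonant Epenthesis: no change — [ravpfaf]
/ahebilez/:
  Rule 1 Geminate Reduction: no change — [ahebilez]
  Rule 2 Syncope: [ahebilez] → [ahbilz]
  Rule 3 Final Devoicing: [ahbilz] → [ahbils]
  Rule 4 Initial Consonant Epenthesis: [ahbils] → [tahbils]
/uyisosop/:
  Rule 1 Geminate Reduction: no change — [uyisosop]
  Rule 2 Syncope: no change — [uyisosop]
  Rule 3 Final Devoicing: no change — [uyisosop]
  Rule 4 Initial Consonant Epenthesis: [uyisosop] → [tuyisosop]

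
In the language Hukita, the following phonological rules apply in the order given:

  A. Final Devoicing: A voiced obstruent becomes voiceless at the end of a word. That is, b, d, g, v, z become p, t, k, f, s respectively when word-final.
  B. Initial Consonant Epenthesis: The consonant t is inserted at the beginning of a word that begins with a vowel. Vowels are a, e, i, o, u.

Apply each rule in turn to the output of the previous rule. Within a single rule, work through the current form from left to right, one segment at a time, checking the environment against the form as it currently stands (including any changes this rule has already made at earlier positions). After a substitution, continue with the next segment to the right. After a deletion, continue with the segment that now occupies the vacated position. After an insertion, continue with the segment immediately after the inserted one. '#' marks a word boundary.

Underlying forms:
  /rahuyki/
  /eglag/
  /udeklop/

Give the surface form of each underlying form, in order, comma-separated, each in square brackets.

[rahuyki], [teglak], [tudeklop]

/rahuyki/:
  A Final Devoicing: no change — [rahuyki]
  B Initial Consonant Epenthesis: no change — [rahuyki]
/eglag/:
  A Final Devoicing: [eglag] → [eglak]
  B Initial Consonant Epenthesis: [eglak] → [teglak]
/udeklop/:
  A Final Devoicing: no change — [udeklop]
  B Initial Consonant Epenthesis: [udeklop] → [tudeklop]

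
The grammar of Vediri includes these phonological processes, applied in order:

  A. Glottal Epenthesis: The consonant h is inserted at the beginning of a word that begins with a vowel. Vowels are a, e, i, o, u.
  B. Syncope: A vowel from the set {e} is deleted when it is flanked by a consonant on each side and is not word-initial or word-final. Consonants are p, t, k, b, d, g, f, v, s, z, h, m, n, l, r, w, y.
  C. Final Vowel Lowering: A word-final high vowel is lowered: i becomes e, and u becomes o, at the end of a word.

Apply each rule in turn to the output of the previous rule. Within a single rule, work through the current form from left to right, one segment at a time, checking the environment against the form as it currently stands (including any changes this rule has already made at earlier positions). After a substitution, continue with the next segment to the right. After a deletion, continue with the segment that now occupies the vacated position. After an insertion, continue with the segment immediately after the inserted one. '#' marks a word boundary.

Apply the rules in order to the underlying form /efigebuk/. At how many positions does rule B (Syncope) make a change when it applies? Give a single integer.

2

A Glottal Epenthesis: [efigebuk] → [hefigebuk]
B Syncope: [hefigebuk] → [hfigbuk]
C Final Vowel Lowering: no change — [hfigbuk]
Rule B changed 2 position(s).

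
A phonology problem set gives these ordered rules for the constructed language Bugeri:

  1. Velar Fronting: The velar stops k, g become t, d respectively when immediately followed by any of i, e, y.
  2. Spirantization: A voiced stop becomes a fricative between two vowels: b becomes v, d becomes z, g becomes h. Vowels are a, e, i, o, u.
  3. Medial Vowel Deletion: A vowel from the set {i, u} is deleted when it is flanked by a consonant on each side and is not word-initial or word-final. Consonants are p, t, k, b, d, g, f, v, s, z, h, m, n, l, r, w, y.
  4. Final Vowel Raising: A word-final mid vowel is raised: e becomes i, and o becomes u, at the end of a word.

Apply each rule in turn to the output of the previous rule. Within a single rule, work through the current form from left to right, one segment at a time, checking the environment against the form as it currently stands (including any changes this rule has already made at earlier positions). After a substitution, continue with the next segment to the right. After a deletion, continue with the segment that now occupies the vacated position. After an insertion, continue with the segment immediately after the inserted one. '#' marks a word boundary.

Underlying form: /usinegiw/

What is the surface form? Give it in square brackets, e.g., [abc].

[usnezw]

1 Velar Fronting: [usinegiw] → [usinediw]
2 Spirantization: [usinediw] → [usineziw]
3 Medial Vowel Deletion: [usineziw] → [usnezw]
4 Final Vowel Raising: no change — [usnezw]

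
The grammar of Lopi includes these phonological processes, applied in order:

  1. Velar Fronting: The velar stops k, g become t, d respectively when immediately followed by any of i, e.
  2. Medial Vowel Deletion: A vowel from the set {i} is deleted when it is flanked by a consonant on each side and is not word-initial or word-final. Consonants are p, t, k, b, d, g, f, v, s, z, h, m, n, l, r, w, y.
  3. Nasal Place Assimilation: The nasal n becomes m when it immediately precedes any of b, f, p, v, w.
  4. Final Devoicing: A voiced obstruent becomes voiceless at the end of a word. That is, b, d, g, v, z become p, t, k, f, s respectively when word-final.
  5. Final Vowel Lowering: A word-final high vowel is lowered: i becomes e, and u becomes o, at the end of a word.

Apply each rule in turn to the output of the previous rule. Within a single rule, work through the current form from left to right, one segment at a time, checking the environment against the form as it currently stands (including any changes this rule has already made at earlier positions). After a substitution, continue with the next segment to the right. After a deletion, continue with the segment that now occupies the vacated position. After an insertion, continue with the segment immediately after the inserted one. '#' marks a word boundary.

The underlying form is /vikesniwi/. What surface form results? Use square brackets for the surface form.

[vtesmwe]

1 Velar Fronting: [vikesniwi] → [vitesniwi]
2 Medial Vowel Deletion: [vitesniwi] → [vtesnwi]
3 Nasal Place Assimilation: [vtesnwi] → [vtesmwi]
4 Final Devoicing: no change — [vtesmwi]
5 Final Vowel Lowering: [vtesmwi] → [vtesmwe]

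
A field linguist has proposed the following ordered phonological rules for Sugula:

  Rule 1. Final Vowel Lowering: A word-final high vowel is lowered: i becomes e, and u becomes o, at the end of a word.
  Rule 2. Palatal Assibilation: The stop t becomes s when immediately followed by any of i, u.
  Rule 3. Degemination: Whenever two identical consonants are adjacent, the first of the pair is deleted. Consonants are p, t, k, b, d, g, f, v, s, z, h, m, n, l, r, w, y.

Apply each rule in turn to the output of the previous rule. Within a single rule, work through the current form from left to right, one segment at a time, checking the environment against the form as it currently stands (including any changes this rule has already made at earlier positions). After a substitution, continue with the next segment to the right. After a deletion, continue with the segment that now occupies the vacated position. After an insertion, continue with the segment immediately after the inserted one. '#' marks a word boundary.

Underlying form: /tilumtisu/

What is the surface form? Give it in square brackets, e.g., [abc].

[silumsiso]

Rule 1 Final Vowel Lowering: [tilumtisu] → [tilumtiso]
Rule 2 Palatal Assibilation: [tilumtiso] → [silumsiso]
Rule 3 Degemination: no change — [silumsiso]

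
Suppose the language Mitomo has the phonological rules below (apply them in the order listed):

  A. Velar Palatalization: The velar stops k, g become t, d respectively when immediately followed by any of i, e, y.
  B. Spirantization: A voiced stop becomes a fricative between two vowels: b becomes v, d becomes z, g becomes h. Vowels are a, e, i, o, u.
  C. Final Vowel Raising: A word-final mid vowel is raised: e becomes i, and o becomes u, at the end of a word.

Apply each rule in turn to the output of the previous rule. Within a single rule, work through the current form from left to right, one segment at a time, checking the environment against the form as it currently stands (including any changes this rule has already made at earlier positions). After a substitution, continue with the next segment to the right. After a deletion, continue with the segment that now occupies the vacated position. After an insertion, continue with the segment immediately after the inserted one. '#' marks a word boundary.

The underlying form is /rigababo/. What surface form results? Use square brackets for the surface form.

A Velar Palatalization: no change — [rigababo]
B Spirantization: [rigababo] → [rihavavo]
C Final Vowel Raising: [rihavavo] → [rihavavu]

[rihavavu]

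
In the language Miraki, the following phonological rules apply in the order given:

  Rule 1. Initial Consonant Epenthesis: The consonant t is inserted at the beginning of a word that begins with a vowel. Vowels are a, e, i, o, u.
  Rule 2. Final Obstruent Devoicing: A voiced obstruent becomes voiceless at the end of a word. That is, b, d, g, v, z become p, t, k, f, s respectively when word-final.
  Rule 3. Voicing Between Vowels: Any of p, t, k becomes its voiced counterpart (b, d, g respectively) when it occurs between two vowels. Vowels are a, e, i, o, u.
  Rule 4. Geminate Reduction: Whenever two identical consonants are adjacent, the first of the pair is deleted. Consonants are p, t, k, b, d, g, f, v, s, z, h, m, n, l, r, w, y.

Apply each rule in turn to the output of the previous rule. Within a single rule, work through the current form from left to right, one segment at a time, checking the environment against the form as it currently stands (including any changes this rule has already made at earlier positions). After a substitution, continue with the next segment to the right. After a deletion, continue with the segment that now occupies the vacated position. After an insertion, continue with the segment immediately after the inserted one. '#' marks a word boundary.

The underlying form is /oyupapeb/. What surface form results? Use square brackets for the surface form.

[toyubabep]

Rule 1 Initial Consonant Epenthesis: [oyupapeb] → [toyupapeb]
Rule 2 Final Obstruent Devoicing: [toyupapeb] → [toyupapep]
Rule 3 Voicing Between Vowels: [toyupapep] → [toyubabep]
Rule 4 Geminate Reduction: no change — [toyubabep]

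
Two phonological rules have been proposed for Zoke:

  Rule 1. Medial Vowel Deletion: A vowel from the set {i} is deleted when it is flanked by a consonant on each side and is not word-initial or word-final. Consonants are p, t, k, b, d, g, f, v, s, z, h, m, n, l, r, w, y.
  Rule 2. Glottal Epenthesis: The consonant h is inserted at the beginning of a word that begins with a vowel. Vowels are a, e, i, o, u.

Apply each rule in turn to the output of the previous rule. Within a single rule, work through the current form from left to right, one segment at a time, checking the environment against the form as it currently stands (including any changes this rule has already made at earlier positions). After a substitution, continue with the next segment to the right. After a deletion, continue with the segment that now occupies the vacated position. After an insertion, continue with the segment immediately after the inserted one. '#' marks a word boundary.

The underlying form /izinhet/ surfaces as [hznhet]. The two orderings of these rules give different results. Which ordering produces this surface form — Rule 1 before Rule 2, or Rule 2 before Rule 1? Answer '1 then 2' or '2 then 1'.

2 then 1

Order 1 then 2:
  1 Medial Vowel Deletion: [izinhet] → [iznhet]
  2 Glottal Epenthesis: [iznhet] → [hiznhet]
  result: [hiznhet]
Order 2 then 1:
  2 Glottal Epenthesis: [izinhet] → [hizinhet]
  1 Medial Vowel Deletion: [hizinhet] → [hznhet]
  result: [hznhet]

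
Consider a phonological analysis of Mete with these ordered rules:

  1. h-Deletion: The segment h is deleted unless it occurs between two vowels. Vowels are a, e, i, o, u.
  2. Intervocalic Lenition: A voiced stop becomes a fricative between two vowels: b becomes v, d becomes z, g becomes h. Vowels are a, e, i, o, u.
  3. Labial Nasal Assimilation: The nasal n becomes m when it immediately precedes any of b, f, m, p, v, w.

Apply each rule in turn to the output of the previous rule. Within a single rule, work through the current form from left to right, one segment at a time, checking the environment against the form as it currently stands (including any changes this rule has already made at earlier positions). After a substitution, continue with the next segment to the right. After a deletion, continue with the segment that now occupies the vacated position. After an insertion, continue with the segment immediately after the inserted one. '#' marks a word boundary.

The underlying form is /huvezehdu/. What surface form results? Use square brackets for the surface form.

[uvezezu]

1 h-Deletion: [huvezehdu] → [uvezedu]
2 Intervocalic Lenition: [uvezedu] → [uvezezu]
3 Labial Nasal Assimilation: no change — [uvezezu]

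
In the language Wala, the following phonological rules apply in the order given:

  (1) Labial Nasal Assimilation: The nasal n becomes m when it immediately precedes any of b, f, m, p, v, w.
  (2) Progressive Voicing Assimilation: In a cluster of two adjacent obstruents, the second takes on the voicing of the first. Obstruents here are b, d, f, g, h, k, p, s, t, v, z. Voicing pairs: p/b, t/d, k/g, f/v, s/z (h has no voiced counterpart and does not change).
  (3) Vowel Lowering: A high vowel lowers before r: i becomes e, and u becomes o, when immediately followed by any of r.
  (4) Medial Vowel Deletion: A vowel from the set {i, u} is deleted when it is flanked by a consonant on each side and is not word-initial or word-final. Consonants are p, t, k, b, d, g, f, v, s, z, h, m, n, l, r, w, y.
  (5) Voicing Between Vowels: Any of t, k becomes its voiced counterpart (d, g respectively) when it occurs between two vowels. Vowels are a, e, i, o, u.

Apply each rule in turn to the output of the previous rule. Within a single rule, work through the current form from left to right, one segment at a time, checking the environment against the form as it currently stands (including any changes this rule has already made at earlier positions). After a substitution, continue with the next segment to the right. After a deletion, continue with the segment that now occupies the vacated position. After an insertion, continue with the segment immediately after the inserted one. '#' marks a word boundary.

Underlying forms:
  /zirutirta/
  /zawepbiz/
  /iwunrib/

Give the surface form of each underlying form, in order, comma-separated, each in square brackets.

/zirutirta/:
  (1) Labial Nasal Assimilation: no change — [zirutirta]
  (2) Progressive Voicing Assimilation: no change — [zirutirta]
  (3) Vowel Lowering: [zirutirta] → [zeruterta]
  (4) Medial Vowel Deletion: [zeruterta] → [zerterta]
  (5) Voicing Between Vowels: no change — [zerterta]
/zawepbiz/:
  (1) Labial Nasal Assimilation: no change — [zawepbiz]
  (2) Progressive Voicing Assimilation: [zawepbiz] → [zaweppiz]
  (3) Vowel Lowering: no change — [zaweppiz]
  (4) Medial Vowel Deletion: [zaweppiz] → [zaweppz]
  (5) Voicing Between Vowels: no change — [zaweppz]
/iwunrib/:
  (1) Labial Nasal Assimilation: no change — [iwunrib]
  (2) Progressive Voicing Assimilation: no change — [iwunrib]
  (3) Vowel Lowering: no change — [iwunrib]
  (4) Medial Vowel Deletion: [iwunrib] → [iwnrb]
  (5) Voicing Between Vowels: no change — [iwnrb]

[zerterta], [zaweppz], [iwnrb]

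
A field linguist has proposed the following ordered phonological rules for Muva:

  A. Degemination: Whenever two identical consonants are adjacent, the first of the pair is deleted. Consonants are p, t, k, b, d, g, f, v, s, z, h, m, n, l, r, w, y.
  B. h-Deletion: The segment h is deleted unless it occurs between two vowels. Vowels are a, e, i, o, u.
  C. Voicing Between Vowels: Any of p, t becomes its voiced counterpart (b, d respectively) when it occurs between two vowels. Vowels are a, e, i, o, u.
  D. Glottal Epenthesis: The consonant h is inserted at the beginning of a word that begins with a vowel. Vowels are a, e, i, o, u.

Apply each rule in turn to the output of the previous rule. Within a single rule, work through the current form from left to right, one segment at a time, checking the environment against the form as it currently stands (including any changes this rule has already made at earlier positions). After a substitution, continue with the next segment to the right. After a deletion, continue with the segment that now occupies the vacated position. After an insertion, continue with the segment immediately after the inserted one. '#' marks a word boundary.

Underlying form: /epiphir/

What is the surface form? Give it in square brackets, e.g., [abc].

A Degemination: no change — [epiphir]
B h-Deletion: [epiphir] → [epipir]
C Voicing Between Vowels: [epipir] → [ebibir]
D Glottal Epenthesis: [ebibir] → [hebibir]

[hebibir]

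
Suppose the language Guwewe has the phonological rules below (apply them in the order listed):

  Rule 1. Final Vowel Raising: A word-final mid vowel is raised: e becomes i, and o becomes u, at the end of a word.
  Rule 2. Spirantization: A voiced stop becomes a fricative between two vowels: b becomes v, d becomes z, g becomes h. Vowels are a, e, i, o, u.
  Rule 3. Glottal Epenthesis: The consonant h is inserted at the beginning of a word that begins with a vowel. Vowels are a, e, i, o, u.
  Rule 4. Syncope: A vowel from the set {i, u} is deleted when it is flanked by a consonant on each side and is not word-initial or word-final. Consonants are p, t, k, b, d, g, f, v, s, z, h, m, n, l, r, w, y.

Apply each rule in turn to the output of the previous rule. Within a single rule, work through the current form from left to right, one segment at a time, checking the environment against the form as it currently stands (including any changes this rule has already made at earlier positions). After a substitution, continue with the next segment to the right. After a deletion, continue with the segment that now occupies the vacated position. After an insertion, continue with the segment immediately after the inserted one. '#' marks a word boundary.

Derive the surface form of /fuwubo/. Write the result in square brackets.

Rule 1 Final Vowel Raising: [fuwubo] → [fuwubu]
Rule 2 Spirantization: [fuwubu] → [fuwuvu]
Rule 3 Glottal Epenthesis: no change — [fuwuvu]
Rule 4 Syncope: [fuwuvu] → [fwvu]

[fwvu]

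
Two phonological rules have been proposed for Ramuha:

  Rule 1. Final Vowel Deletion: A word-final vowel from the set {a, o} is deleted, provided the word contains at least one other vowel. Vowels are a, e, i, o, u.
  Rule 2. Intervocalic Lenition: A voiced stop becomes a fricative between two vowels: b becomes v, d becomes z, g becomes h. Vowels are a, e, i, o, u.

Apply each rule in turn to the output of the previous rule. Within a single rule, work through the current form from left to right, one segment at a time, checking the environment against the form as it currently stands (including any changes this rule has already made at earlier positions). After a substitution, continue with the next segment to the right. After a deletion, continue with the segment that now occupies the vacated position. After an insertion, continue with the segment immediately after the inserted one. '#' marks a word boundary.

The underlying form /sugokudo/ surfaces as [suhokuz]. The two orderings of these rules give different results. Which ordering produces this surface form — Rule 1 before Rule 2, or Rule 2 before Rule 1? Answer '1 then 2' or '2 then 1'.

Order 1 then 2:
  1 Final Vowel Deletion: [sugokudo] → [sugokud]
  2 Intervocalic Lenition: [sugokud] → [suhokud]
  result: [suhokud]
Order 2 then 1:
  2 Intervocalic Lenition: [sugokudo] → [suhokuzo]
  1 Final Vowel Deletion: [suhokuzo] → [suhokuz]
  result: [suhokuz]

2 then 1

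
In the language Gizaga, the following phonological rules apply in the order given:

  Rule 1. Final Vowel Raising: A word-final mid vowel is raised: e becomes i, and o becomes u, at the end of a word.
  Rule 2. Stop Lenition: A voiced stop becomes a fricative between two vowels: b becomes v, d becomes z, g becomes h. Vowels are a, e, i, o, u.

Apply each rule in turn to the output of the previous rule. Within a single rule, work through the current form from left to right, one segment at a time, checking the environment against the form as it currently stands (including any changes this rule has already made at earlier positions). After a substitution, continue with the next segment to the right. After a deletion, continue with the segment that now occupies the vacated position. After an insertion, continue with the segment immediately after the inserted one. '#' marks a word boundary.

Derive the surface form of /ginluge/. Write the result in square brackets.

[ginluhi]

Rule 1 Final Vowel Raising: [ginluge] → [ginlugi]
Rule 2 Stop Lenition: [ginlugi] → [ginluhi]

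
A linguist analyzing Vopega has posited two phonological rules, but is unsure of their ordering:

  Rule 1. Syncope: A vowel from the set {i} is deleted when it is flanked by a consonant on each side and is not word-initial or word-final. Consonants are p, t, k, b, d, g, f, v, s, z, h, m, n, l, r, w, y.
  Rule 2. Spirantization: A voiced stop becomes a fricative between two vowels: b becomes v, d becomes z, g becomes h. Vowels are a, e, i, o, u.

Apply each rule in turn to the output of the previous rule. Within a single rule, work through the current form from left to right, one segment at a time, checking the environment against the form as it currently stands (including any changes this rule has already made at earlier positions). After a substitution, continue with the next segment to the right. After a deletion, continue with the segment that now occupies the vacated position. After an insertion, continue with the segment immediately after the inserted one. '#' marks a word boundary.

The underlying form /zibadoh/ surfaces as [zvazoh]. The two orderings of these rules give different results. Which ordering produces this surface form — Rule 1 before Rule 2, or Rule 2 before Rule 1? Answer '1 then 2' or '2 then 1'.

2 then 1

Order 1 then 2:
  1 Syncope: [zibadoh] → [zbadoh]
  2 Spirantization: [zbadoh] → [zbazoh]
  result: [zbazoh]
Order 2 then 1:
  2 Spirantization: [zibadoh] → [zivazoh]
  1 Syncope: [zivazoh] → [zvazoh]
  result: [zvazoh]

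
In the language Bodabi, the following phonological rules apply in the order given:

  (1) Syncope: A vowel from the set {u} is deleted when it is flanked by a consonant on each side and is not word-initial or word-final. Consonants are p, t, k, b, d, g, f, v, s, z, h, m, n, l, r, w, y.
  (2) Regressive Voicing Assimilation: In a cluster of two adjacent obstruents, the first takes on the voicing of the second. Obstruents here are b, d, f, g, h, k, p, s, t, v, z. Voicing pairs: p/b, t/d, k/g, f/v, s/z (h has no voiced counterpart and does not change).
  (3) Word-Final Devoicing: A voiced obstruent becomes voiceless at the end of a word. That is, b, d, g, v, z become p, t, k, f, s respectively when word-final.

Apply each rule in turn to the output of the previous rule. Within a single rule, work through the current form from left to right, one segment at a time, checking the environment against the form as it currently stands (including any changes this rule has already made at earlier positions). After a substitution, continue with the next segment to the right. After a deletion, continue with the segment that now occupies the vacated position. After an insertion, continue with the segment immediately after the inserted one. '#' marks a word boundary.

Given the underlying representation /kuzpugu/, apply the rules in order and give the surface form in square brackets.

[gsbgu]

(1) Syncope: [kuzpugu] → [kzpgu]
(2) Regressive Voicing Assimilation: [kzpgu] → [gsbgu]
(3) Word-Final Devoicing: no change — [gsbgu]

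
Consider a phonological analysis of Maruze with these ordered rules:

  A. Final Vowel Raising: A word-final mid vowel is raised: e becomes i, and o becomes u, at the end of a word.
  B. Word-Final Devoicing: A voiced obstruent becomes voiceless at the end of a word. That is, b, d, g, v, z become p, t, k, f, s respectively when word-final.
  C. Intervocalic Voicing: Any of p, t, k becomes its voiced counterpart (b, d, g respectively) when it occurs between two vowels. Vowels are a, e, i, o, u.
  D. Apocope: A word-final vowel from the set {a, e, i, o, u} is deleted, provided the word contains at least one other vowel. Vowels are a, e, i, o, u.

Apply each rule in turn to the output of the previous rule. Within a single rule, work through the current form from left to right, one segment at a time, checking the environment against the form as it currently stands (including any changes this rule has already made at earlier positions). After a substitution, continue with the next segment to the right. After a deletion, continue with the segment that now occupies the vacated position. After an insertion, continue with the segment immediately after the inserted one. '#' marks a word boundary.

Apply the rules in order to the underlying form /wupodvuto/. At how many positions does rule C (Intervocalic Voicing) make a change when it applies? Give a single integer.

2

A Final Vowel Raising: [wupodvuto] → [wupodvutu]
B Word-Final Devoicing: no change — [wupodvutu]
C Intervocalic Voicing: [wupodvutu] → [wubodvudu]
D Apocope: [wubodvudu] → [wubodvud]
Rule C changed 2 position(s).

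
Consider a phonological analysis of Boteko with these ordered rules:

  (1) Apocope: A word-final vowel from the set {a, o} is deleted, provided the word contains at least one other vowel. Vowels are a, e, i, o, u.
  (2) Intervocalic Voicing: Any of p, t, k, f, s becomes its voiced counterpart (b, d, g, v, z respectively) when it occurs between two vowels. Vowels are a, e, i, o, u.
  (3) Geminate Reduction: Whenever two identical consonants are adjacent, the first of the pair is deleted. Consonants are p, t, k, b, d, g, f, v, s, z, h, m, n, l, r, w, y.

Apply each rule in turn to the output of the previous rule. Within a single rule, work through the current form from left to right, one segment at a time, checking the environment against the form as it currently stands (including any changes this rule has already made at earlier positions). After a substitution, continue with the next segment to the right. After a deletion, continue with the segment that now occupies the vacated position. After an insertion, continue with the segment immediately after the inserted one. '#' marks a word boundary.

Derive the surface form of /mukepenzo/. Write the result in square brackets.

[mugebenz]

(1) Apocope: [mukepenzo] → [mukepenz]
(2) Intervocalic Voicing: [mukepenz] → [mugebenz]
(3) Geminate Reduction: no change — [mugebenz]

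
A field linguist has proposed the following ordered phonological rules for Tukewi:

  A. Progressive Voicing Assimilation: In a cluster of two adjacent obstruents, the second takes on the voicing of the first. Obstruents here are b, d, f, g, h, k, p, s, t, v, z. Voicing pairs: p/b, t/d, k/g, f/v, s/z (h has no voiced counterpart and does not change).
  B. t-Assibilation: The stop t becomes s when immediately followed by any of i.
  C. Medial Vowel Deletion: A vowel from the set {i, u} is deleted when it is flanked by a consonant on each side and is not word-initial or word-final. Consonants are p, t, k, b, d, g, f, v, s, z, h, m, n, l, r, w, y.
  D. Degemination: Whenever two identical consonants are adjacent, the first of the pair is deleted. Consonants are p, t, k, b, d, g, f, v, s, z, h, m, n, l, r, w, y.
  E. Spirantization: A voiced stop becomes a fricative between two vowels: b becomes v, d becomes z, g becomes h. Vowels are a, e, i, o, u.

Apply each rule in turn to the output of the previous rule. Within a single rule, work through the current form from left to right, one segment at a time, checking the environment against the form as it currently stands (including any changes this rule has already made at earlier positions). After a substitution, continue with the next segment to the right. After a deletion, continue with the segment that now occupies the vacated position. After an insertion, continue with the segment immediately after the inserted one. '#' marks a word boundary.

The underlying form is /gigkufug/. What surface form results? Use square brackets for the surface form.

[gfg]

A Progressive Voicing Assimilation: [gigkufug] → [giggufug]
B t-Assibilation: no change — [giggufug]
C Medial Vowel Deletion: [giggufug] → [gggfg]
D Degemination: [gggfg] → [gfg]
E Spirantization: no change — [gfg]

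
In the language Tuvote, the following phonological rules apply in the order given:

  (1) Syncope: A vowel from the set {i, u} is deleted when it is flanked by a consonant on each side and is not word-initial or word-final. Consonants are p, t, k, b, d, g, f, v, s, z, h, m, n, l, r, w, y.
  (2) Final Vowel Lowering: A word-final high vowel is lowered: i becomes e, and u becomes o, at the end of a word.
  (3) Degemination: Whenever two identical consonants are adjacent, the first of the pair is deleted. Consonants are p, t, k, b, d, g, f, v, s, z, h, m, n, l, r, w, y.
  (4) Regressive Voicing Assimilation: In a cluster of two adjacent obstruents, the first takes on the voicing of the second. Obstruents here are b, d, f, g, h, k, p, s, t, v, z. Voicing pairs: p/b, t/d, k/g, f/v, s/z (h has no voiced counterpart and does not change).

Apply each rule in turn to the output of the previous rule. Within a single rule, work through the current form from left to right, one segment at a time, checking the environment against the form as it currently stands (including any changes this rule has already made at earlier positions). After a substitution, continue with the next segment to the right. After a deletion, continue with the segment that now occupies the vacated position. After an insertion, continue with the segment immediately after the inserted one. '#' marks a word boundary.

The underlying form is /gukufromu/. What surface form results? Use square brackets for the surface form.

(1) Syncope: [gukufromu] → [gkfromu]
(2) Final Vowel Lowering: [gkfromu] → [gkfromo]
(3) Degemination: no change — [gkfromo]
(4) Regressive Voicing Assimilation: [gkfromo] → [kkfromo]

[kkfromo]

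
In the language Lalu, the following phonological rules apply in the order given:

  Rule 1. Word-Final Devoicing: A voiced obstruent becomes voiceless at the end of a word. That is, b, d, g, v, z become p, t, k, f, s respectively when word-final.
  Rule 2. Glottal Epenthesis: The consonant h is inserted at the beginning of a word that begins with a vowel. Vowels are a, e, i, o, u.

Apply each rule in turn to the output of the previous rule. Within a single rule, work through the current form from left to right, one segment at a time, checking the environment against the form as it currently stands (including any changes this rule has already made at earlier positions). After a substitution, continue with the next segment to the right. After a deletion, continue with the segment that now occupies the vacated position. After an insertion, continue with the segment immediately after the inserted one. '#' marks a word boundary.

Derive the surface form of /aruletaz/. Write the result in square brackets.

Rule 1 Word-Final Devoicing: [aruletaz] → [aruletas]
Rule 2 Glottal Epenthesis: [aruletas] → [haruletas]

[haruletas]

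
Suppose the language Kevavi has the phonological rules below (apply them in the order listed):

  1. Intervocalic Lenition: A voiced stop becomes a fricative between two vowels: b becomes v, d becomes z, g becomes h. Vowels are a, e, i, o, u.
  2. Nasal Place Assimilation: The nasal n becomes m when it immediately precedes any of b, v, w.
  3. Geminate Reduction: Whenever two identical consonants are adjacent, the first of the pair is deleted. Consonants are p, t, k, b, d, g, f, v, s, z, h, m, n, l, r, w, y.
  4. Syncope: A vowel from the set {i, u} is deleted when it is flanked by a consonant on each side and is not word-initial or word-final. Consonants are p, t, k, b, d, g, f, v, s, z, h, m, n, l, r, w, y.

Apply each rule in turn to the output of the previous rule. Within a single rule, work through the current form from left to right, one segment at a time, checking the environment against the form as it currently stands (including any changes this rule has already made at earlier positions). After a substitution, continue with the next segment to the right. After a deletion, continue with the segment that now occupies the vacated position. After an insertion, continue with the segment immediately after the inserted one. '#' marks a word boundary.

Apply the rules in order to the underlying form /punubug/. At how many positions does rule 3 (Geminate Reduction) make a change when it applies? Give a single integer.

1 Intervocalic Lenition: [punubug] → [punuvug]
2 Nasal Place Assimilation: no change — [punuvug]
3 Geminate Reduction: no change — [punuvug]
4 Syncope: [punuvug] → [pnvg]
Rule 3 changed 0 position(s).

0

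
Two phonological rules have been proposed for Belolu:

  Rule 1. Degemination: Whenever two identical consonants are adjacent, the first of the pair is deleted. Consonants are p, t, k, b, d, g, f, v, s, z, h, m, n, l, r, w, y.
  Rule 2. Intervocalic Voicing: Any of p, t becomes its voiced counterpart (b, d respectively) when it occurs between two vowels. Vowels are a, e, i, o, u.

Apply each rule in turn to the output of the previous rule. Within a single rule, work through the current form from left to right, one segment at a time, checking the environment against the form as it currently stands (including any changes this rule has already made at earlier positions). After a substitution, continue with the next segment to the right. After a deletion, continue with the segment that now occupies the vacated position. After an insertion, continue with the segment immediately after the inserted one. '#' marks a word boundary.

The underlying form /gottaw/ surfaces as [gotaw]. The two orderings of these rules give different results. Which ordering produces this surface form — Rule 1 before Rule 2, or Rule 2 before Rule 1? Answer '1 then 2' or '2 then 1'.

2 then 1

Order 1 then 2:
  1 Degemination: [gottaw] → [gotaw]
  2 Intervocalic Voicing: [gotaw] → [godaw]
  result: [godaw]
Order 2 then 1:
  2 Intervocalic Voicing: no change — [gottaw]
  1 Degemination: [gottaw] → [gotaw]
  result: [gotaw]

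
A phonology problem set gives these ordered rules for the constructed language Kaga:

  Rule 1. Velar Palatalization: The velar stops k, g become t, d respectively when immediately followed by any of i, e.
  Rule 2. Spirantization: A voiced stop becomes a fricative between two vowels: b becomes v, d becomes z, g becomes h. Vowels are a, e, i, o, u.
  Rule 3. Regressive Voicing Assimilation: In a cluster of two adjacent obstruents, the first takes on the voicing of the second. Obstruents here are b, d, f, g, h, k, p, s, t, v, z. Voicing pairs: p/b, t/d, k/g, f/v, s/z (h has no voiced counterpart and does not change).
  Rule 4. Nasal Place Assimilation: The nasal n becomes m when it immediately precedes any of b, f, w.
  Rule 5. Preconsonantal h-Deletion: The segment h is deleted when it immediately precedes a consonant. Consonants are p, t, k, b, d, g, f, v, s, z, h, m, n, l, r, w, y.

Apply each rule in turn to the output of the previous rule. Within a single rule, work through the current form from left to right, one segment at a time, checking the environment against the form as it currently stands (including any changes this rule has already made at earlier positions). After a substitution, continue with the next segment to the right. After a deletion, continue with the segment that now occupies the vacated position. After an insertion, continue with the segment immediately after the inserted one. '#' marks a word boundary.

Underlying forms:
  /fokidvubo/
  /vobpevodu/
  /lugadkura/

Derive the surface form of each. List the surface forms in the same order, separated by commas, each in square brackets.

/fokidvubo/:
  Rule 1 Velar Palatalization: [fokidvubo] → [fotidvubo]
  Rule 2 Spirantization: [fotidvubo] → [fotidvuvo]
  Rule 3 Regressive Voicing Assimilation: no change — [fotidvuvo]
  Rule 4 Nasal Place Assimilation: no change — [fotidvuvo]
  Rule 5 Preconsonantal h-Deletion: no change — [fotidvuvo]
/vobpevodu/:
  Rule 1 Velar Palatalization: no change — [vobpevodu]
  Rule 2 Spirantization: [vobpevodu] → [vobpevozu]
  Rule 3 Regressive Voicing Assimilation: [vobpevozu] → [voppevozu]
  Rule 4 Nasal Place Assimilation: no change — [voppevozu]
  Rule 5 Preconsonantal h-Deletion: no change — [voppevozu]
/lugadkura/:
  Rule 1 Velar Palatalization: no change — [lugadkura]
  Rule 2 Spirantization: [lugadkura] → [luhadkura]
  Rule 3 Regressive Voicing Assimilation: [luhadkura] → [luhatkura]
  Rule 4 Nasal Place Assimilation: no change — [luhatkura]
  Rule 5 Preconsonantal h-Deletion: no change — [luhatkura]

[fotidvuvo], [voppevozu], [luhatkura]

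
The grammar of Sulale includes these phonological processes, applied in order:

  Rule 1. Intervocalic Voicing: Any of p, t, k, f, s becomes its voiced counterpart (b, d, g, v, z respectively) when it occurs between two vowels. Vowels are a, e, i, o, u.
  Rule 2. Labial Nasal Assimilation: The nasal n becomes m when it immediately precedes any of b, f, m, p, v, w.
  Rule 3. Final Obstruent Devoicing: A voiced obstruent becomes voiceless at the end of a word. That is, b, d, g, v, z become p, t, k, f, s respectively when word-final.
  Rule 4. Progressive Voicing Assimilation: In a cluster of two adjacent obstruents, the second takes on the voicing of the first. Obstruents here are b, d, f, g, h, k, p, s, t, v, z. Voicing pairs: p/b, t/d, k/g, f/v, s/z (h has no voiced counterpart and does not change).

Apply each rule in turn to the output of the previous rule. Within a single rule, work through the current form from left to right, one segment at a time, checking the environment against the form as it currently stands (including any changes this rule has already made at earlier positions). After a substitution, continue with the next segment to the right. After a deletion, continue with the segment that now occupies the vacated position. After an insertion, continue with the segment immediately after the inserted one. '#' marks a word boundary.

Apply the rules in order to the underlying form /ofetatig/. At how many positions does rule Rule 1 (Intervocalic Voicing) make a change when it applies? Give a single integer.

Rule 1 Intervocalic Voicing: [ofetatig] → [ovedadig]
Rule 2 Labial Nasal Assimilation: no change — [ovedadig]
Rule 3 Final Obstruent Devoicing: [ovedadig] → [ovedadik]
Rule 4 Progressive Voicing Assimilation: no change — [ovedadik]
Rule Rule 1 changed 3 position(s).

3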